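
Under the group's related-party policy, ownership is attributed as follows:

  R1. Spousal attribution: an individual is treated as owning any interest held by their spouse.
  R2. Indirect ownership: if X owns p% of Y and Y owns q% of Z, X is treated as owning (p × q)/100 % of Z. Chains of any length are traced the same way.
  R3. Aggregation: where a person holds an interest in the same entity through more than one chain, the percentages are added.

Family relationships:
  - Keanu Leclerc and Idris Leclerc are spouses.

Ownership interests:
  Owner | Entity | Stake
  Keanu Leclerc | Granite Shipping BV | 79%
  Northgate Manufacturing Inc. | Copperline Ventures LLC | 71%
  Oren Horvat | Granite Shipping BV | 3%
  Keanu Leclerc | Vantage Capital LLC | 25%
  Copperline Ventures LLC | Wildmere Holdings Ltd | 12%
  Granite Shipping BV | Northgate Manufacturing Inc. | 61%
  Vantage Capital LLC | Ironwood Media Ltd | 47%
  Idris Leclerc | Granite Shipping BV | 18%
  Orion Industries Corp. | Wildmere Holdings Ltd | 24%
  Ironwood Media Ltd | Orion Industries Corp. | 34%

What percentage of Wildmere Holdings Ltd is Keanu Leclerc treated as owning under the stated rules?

By spousal attribution (R1), Keanu Leclerc is treated as also owning Idris Leclerc's interest in Granite Shipping BV, giving 79% + 18% = 97%.
Chain via Vantage Capital LLC → Ironwood Media Ltd → Orion Industries Corp. (R2): 25% × 47% × 34% × 24% = 0.9588% of Wildmere Holdings Ltd.
Chain via Granite Shipping BV → Northgate Manufacturing Inc. → Copperline Ventures LLC (R2): 97% × 61% × 71% × 12% = 5.041284% of Wildmere Holdings Ltd.
Aggregating (R3): 0.9588% + 5.041284% = 6.000084%.

6.000084%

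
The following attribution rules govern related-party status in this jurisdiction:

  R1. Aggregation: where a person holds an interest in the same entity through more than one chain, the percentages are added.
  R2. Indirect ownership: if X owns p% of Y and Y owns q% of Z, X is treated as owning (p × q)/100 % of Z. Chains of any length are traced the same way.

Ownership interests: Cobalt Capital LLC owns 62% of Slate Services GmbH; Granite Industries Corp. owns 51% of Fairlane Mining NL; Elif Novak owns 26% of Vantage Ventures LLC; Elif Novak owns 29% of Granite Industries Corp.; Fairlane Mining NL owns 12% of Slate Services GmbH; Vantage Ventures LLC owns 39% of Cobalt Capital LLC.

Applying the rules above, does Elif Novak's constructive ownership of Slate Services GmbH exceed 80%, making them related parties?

Chain via Vantage Ventures LLC → Cobalt Capital LLC (R2): 26% × 39% × 62% = 6.2868% of Slate Services GmbH.
Chain via Granite Industries Corp. → Fairlane Mining NL (R2): 29% × 51% × 12% = 1.7748% of Slate Services GmbH.
Aggregating (R1): 6.2868% + 1.7748% = 8.0616%.
8.0616% does not exceed the 80% threshold, so Elif is not a related party to Slate Services GmbH.

No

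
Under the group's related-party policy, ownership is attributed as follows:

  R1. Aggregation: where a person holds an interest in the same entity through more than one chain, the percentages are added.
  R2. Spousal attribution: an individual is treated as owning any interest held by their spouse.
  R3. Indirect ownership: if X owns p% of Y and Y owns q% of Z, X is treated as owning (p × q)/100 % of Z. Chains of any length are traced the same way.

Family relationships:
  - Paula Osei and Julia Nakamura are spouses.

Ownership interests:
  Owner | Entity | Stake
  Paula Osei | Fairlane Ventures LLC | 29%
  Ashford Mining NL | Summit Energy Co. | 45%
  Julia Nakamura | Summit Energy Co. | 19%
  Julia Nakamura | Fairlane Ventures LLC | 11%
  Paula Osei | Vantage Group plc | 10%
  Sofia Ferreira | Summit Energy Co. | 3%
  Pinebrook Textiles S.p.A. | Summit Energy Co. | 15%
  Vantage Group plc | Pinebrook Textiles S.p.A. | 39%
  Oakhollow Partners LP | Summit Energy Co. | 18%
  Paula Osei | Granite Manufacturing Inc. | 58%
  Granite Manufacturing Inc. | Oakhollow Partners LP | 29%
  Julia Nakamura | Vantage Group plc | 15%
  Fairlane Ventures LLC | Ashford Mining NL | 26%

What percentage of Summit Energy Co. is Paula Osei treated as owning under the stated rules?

28.1701%

By spousal attribution (R2), Paula Osei is treated as also owning Julia Nakamura's interest in Fairlane Ventures LLC, giving 29% + 11% = 40%.
By spousal attribution (R2), Paula Osei is treated as also owning Julia Nakamura's interest in Vantage Group plc, giving 10% + 15% = 25%.
By spousal attribution (R2), Paula Osei is treated as owning Julia Nakamura's 19% interest in Summit Energy Co.
Chain via Fairlane Ventures LLC → Ashford Mining NL (R3): 40% × 26% × 45% = 4.68% of Summit Energy Co.
Chain via Granite Manufacturing Inc. → Oakhollow Partners LP (R3): 58% × 29% × 18% = 3.0276% of Summit Energy Co.
Chain via Vantage Group plc → Pinebrook Textiles S.p.A. (R3): 25% × 39% × 15% = 1.4625% of Summit Energy Co.
Direct interest in Summit Energy Co: 19%.
Aggregating (R1): 4.68% + 3.0276% + 1.4625% + 19% = 28.1701%.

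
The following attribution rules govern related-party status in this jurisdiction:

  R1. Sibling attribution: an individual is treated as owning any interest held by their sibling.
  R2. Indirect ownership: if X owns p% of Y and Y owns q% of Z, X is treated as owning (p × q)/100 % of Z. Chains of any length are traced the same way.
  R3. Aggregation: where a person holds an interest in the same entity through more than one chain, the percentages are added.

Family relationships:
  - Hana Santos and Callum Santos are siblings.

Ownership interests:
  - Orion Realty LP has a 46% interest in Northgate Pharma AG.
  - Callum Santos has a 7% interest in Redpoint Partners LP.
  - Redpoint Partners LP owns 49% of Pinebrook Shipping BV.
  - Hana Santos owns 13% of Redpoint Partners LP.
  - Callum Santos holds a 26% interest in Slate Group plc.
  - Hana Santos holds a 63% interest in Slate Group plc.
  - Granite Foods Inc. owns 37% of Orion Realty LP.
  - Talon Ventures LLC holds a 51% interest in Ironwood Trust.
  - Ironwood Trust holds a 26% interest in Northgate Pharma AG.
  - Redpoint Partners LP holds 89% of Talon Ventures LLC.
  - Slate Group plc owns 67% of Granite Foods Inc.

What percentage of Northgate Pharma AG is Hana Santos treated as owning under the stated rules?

12.509306%

By sibling attribution (R1), Hana Santos is treated as also owning Callum Santos's interest in Redpoint Partners LP, giving 13% + 7% = 20%.
By sibling attribution (R1), Hana Santos is treated as also owning Callum Santos's interest in Slate Group plc, giving 63% + 26% = 89%.
Chain via Redpoint Partners LP → Talon Ventures LLC → Ironwood Trust (R2): 20% × 89% × 51% × 26% = 2.36028% of Northgate Pharma AG.
Chain via Slate Group plc → Granite Foods Inc. → Orion Realty LP (R2): 89% × 67% × 37% × 46% = 10.149026% of Northgate Pharma AG.
Aggregating (R3): 2.36028% + 10.149026% = 12.509306%.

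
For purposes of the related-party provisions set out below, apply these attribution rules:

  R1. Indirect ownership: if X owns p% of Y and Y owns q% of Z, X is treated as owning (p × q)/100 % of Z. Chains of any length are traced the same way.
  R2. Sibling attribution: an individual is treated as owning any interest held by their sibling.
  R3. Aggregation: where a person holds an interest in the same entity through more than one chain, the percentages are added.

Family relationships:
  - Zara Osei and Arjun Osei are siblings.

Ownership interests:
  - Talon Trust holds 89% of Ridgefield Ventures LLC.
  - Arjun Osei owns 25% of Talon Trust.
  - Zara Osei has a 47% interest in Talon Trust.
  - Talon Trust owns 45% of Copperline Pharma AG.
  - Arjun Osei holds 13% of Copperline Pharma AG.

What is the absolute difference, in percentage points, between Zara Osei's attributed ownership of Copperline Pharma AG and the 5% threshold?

By sibling attribution (R2), Zara Osei is treated as also owning Arjun Osei's interest in Talon Trust, giving 47% + 25% = 72%.
By sibling attribution (R2), Zara Osei is treated as owning Arjun Osei's 13% interest in Copperline Pharma AG.
Chain via Talon Trust (R1): 72% × 45% = 32.4% of Copperline Pharma AG.
Direct interest in Copperline Pharma AG: 13%.
Aggregating (R3): 32.4% + 13% = 45.4%.
45.4% exceeds the 5% threshold by 40.4 percentage points.

40.4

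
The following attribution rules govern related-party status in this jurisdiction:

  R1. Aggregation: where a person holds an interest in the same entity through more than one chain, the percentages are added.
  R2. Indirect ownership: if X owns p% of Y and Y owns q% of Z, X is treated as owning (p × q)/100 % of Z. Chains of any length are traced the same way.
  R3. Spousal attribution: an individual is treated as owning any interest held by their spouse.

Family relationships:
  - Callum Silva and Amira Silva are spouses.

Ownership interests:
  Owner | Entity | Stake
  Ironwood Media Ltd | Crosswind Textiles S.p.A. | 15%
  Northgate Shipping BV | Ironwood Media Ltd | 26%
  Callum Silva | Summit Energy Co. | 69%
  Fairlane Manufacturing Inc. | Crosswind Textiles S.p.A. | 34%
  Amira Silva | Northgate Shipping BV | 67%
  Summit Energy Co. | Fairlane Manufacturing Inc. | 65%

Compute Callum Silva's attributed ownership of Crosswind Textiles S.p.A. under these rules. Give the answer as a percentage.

By spousal attribution (R3), Callum Silva is treated as owning Amira Silva's 67% interest in Northgate Shipping BV.
Chain via Summit Energy Co. → Fairlane Manufacturing Inc. (R2): 69% × 65% × 34% = 15.249% of Crosswind Textiles S.p.A.
Chain via Northgate Shipping BV → Ironwood Media Ltd (R2): 67% × 26% × 15% = 2.613% of Crosswind Textiles S.p.A.
Aggregating (R1): 15.249% + 2.613% = 17.862%.

17.862%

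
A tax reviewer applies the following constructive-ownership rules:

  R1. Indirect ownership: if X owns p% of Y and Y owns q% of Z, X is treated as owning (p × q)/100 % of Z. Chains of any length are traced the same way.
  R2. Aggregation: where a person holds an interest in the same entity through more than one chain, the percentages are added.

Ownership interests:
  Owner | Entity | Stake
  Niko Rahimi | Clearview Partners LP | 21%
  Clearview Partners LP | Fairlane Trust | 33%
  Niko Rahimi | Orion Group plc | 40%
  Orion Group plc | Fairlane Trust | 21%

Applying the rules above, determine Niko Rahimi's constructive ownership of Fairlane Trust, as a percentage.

Chain via Orion Group plc (R1): 40% × 21% = 8.4% of Fairlane Trust.
Chain via Clearview Partners LP (R1): 21% × 33% = 6.93% of Fairlane Trust.
Aggregating (R2): 8.4% + 6.93% = 15.33%.

15.33%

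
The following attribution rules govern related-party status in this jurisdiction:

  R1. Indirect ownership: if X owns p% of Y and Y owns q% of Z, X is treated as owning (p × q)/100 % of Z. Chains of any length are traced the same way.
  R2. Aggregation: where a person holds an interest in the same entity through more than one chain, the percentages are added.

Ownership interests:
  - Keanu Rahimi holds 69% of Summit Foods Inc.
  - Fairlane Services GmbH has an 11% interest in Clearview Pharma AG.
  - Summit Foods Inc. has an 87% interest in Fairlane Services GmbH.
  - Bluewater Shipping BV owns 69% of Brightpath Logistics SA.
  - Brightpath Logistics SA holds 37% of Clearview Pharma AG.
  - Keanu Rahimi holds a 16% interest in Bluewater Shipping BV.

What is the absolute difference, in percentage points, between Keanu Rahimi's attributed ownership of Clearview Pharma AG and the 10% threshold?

Chain via Bluewater Shipping BV → Brightpath Logistics SA (R1): 16% × 69% × 37% = 4.0848% of Clearview Pharma AG.
Chain via Summit Foods Inc. → Fairlane Services GmbH (R1): 69% × 87% × 11% = 6.6033% of Clearview Pharma AG.
Aggregating (R2): 4.0848% + 6.6033% = 10.6881%.
10.6881% exceeds the 10% threshold by 0.6881 percentage points.

0.6881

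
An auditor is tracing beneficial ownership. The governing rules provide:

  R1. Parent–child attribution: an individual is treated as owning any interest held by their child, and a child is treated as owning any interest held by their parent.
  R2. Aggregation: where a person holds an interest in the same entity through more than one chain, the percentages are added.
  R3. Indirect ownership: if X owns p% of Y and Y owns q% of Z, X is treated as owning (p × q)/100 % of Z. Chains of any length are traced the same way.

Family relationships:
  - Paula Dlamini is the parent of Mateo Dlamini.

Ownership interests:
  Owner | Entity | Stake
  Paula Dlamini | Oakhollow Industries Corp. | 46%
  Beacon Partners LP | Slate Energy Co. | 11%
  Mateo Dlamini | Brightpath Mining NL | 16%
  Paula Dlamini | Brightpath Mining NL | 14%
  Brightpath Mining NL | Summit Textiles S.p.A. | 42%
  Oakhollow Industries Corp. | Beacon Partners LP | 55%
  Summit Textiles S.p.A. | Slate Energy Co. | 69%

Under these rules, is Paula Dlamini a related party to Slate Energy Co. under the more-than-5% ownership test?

By parent–child attribution (R1), Paula Dlamini is treated as also owning Mateo Dlamini's interest in Brightpath Mining NL, giving 14% + 16% = 30%.
Chain via Oakhollow Industries Corp. → Beacon Partners LP (R3): 46% × 55% × 11% = 2.783% of Slate Energy Co.
Chain via Brightpath Mining NL → Summit Textiles S.p.A. (R3): 30% × 42% × 69% = 8.694% of Slate Energy Co.
Aggregating (R2): 2.783% + 8.694% = 11.477%.
11.477% exceeds the 5% threshold, so Paula is a related party to Slate Energy Co.

Yes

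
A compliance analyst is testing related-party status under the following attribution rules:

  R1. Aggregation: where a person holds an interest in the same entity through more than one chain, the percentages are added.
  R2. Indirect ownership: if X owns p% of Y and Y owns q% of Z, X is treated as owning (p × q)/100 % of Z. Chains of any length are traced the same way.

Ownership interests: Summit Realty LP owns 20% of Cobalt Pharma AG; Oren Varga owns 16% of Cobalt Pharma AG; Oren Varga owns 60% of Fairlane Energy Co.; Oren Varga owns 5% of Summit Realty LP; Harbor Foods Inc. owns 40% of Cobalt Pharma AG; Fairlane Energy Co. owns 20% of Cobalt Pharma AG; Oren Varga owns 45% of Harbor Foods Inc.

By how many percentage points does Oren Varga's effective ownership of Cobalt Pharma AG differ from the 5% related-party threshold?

Chain via Harbor Foods Inc. (R2): 45% × 40% = 18% of Cobalt Pharma AG.
Chain via Fairlane Energy Co. (R2): 60% × 20% = 12% of Cobalt Pharma AG.
Chain via Summit Realty LP (R2): 5% × 20% = 1% of Cobalt Pharma AG.
Direct interest in Cobalt Pharma AG: 16%.
Aggregating (R1): 18% + 12% + 1% + 16% = 47%.
47% exceeds the 5% threshold by 42 percentage points.

42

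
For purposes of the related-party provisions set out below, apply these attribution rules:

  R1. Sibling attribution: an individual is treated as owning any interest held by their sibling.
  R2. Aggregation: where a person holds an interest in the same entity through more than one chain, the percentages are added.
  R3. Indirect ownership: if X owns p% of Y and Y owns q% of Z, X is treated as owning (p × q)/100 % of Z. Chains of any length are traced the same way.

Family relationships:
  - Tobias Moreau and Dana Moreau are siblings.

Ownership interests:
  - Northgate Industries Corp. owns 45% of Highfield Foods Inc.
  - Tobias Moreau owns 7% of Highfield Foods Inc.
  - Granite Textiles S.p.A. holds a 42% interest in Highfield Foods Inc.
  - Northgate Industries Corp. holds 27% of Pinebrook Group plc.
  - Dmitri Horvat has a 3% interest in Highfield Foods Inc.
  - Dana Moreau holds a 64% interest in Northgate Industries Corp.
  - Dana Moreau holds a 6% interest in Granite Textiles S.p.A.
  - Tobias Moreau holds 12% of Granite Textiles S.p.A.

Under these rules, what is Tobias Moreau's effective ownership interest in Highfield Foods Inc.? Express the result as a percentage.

43.36%

By sibling attribution (R1), Tobias Moreau is treated as also owning Dana Moreau's interest in Granite Textiles S.p.A, giving 12% + 6% = 18%.
By sibling attribution (R1), Tobias Moreau is treated as owning Dana Moreau's 64% interest in Northgate Industries Corp.
Chain via Granite Textiles S.p.A. (R3): 18% × 42% = 7.56% of Highfield Foods Inc.
Direct interest in Highfield Foods Inc: 7%.
Chain via Northgate Industries Corp. (R3): 64% × 45% = 28.8% of Highfield Foods Inc.
Aggregating (R2): 7.56% + 7% + 28.8% = 43.36%.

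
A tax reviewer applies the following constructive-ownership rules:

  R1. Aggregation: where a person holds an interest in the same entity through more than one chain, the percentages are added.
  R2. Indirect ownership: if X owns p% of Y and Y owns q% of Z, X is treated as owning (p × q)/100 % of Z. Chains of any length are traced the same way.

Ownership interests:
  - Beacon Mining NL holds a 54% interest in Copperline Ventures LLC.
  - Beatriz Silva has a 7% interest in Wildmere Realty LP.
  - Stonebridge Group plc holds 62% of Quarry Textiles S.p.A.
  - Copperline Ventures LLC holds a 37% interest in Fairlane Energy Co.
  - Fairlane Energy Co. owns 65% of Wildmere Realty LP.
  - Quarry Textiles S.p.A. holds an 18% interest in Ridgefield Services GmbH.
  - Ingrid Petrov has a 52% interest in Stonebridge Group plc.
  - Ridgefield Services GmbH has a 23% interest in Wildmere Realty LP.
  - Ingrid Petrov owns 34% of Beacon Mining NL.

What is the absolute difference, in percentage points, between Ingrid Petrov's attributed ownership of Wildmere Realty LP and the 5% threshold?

0.750316

Chain via Stonebridge Group plc → Quarry Textiles S.p.A. → Ridgefield Services GmbH (R2): 52% × 62% × 18% × 23% = 1.334736% of Wildmere Realty LP.
Chain via Beacon Mining NL → Copperline Ventures LLC → Fairlane Energy Co. (R2): 34% × 54% × 37% × 65% = 4.41558% of Wildmere Realty LP.
Aggregating (R1): 1.334736% + 4.41558% = 5.750316%.
5.750316% exceeds the 5% threshold by 0.750316 percentage points.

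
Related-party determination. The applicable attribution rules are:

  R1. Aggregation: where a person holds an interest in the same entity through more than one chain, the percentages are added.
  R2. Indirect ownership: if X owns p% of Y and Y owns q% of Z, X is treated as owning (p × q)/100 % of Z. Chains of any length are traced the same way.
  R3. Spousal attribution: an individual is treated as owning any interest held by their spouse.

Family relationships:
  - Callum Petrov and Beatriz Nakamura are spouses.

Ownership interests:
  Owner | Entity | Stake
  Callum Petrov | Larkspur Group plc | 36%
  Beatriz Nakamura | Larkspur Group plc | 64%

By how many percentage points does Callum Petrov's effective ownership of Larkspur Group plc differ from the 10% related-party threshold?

90

By spousal attribution (R3), Callum Petrov is treated as also owning Beatriz Nakamura's interest in Larkspur Group plc, giving 36% + 64% = 100%.
Direct interest in Larkspur Group plc: 100%.
100% exceeds the 10% threshold by 90 percentage points.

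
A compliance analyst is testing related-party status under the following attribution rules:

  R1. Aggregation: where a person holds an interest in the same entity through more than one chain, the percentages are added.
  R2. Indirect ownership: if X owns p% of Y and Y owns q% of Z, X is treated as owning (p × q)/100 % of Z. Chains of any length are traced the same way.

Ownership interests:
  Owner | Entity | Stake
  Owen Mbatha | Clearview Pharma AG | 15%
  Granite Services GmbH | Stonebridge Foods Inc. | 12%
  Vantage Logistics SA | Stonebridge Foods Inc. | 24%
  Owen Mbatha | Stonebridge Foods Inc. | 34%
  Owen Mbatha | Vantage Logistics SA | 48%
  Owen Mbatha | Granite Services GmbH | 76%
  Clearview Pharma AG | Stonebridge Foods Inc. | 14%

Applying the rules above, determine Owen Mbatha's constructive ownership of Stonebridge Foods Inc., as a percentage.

56.74%

Chain via Vantage Logistics SA (R2): 48% × 24% = 11.52% of Stonebridge Foods Inc.
Chain via Clearview Pharma AG (R2): 15% × 14% = 2.1% of Stonebridge Foods Inc.
Chain via Granite Services GmbH (R2): 76% × 12% = 9.12% of Stonebridge Foods Inc.
Direct interest in Stonebridge Foods Inc: 34%.
Aggregating (R1): 11.52% + 2.1% + 9.12% + 34% = 56.74%.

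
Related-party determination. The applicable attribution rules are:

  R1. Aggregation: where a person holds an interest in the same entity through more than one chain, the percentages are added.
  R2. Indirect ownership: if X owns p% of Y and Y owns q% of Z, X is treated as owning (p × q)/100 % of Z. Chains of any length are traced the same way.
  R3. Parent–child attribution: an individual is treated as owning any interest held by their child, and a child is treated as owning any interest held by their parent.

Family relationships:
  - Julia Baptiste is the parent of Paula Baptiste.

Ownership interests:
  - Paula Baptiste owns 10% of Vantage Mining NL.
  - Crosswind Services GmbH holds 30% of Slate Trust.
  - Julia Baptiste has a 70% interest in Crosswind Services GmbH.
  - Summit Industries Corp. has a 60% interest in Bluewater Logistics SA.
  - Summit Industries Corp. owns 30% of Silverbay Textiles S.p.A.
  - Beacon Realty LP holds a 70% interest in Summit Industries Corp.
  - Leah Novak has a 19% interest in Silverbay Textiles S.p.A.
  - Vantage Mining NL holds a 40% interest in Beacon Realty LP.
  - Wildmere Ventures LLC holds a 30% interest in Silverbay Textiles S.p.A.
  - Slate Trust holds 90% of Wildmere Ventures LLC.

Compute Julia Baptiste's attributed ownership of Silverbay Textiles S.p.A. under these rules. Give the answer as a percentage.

6.51%

By parent–child attribution (R3), Julia Baptiste is treated as owning Paula Baptiste's 10% interest in Vantage Mining NL.
Chain via Crosswind Services GmbH → Slate Trust → Wildmere Ventures LLC (R2): 70% × 30% × 90% × 30% = 5.67% of Silverbay Textiles S.p.A.
Chain via Vantage Mining NL → Beacon Realty LP → Summit Industries Corp. (R2): 10% × 40% × 70% × 30% = 0.84% of Silverbay Textiles S.p.A.
Aggregating (R1): 5.67% + 0.84% = 6.51%.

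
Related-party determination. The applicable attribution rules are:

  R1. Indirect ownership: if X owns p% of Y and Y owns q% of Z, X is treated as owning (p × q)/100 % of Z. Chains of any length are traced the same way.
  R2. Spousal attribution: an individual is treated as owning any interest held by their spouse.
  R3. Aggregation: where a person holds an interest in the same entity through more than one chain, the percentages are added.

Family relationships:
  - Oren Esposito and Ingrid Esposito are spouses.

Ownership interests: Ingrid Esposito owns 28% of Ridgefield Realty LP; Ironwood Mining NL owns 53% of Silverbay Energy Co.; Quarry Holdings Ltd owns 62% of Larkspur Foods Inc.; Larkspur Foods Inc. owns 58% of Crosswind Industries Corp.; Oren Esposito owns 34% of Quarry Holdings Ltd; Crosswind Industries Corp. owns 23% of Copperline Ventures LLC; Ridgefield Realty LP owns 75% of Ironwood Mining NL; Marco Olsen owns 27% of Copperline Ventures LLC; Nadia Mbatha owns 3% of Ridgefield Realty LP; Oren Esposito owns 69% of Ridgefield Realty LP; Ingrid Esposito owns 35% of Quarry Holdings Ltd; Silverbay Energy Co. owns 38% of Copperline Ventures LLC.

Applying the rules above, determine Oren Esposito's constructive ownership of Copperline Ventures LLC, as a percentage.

By spousal attribution (R2), Oren Esposito is treated as also owning Ingrid Esposito's interest in Quarry Holdings Ltd, giving 34% + 35% = 69%.
By spousal attribution (R2), Oren Esposito is treated as also owning Ingrid Esposito's interest in Ridgefield Realty LP, giving 69% + 28% = 97%.
Chain via Quarry Holdings Ltd → Larkspur Foods Inc. → Crosswind Industries Corp. (R1): 69% × 62% × 58% × 23% = 5.706852% of Copperline Ventures LLC.
Chain via Ridgefield Realty LP → Ironwood Mining NL → Silverbay Energy Co. (R1): 97% × 75% × 53% × 38% = 14.65185% of Copperline Ventures LLC.
Aggregating (R3): 5.706852% + 14.65185% = 20.358702%.

20.358702%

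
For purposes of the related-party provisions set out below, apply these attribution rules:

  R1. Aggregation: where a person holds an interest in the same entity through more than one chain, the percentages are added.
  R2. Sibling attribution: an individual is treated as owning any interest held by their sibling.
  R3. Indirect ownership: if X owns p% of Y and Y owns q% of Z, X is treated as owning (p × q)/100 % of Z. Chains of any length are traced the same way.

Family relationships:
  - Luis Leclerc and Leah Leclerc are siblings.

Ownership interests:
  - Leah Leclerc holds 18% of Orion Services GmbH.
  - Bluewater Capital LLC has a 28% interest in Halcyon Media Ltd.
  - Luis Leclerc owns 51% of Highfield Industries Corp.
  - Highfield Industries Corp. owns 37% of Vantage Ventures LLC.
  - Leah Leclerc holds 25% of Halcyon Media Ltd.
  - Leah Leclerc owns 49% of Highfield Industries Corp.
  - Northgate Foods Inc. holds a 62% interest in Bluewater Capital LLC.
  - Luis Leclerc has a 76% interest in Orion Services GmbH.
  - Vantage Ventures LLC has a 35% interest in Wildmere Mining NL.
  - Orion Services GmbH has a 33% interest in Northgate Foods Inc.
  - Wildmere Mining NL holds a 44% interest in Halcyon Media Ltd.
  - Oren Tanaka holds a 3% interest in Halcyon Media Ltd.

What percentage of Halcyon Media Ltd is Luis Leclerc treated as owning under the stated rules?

By sibling attribution (R2), Luis Leclerc is treated as also owning Leah Leclerc's interest in Highfield Industries Corp, giving 51% + 49% = 100%.
By sibling attribution (R2), Luis Leclerc is treated as also owning Leah Leclerc's interest in Orion Services GmbH, giving 76% + 18% = 94%.
By sibling attribution (R2), Luis Leclerc is treated as owning Leah Leclerc's 25% interest in Halcyon Media Ltd.
Chain via Highfield Industries Corp. → Vantage Ventures LLC → Wildmere Mining NL (R3): 100% × 37% × 35% × 44% = 5.698% of Halcyon Media Ltd.
Chain via Orion Services GmbH → Northgate Foods Inc. → Bluewater Capital LLC (R3): 94% × 33% × 62% × 28% = 5.385072% of Halcyon Media Ltd.
Direct interest in Halcyon Media Ltd: 25%.
Aggregating (R1): 5.698% + 5.385072% + 25% = 36.083072%.

36.083072%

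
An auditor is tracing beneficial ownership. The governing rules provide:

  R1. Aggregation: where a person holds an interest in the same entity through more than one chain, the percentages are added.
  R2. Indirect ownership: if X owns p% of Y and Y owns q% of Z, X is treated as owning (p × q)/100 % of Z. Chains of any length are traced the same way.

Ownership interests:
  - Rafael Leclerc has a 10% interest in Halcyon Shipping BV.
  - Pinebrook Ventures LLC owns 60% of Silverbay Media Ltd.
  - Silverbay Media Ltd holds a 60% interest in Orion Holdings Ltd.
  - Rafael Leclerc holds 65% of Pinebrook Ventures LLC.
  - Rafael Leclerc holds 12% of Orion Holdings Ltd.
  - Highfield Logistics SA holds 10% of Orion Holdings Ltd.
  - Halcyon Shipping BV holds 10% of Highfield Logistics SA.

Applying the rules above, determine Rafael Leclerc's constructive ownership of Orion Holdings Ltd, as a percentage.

Chain via Pinebrook Ventures LLC → Silverbay Media Ltd (R2): 65% × 60% × 60% = 23.4% of Orion Holdings Ltd.
Chain via Halcyon Shipping BV → Highfield Logistics SA (R2): 10% × 10% × 10% = 0.1% of Orion Holdings Ltd.
Direct interest in Orion Holdings Ltd: 12%.
Aggregating (R1): 23.4% + 0.1% + 12% = 35.5%.

35.5%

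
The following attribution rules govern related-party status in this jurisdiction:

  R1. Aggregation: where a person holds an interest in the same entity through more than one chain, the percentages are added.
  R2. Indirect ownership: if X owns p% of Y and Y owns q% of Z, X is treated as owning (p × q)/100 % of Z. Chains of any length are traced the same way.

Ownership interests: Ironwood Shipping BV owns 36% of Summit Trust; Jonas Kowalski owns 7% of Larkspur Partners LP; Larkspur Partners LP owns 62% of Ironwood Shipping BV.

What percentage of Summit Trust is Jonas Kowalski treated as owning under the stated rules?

Chain via Larkspur Partners LP → Ironwood Shipping BV (R2): 7% × 62% × 36% = 1.5624% of Summit Trust.

1.5624%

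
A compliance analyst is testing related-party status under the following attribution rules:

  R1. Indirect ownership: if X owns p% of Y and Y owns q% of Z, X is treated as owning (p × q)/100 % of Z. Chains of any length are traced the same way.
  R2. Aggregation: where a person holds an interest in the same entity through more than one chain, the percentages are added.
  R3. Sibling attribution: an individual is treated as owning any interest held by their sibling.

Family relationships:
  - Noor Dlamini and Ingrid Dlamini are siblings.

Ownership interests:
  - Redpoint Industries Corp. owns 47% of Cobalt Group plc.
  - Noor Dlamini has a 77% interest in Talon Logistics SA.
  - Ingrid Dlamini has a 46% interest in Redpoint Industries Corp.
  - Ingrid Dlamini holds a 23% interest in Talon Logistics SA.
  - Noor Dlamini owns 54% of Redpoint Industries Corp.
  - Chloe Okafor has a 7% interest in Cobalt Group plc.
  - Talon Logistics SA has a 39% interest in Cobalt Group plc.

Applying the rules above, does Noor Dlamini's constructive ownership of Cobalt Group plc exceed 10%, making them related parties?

Yes

By sibling attribution (R3), Noor Dlamini is treated as also owning Ingrid Dlamini's interest in Redpoint Industries Corp, giving 54% + 46% = 100%.
By sibling attribution (R3), Noor Dlamini is treated as also owning Ingrid Dlamini's interest in Talon Logistics SA, giving 77% + 23% = 100%.
Chain via Redpoint Industries Corp. (R1): 100% × 47% = 47% of Cobalt Group plc.
Chain via Talon Logistics SA (R1): 100% × 39% = 39% of Cobalt Group plc.
Aggregating (R2): 47% + 39% = 86%.
86% exceeds the 10% threshold, so Noor is a related party to Cobalt Group plc.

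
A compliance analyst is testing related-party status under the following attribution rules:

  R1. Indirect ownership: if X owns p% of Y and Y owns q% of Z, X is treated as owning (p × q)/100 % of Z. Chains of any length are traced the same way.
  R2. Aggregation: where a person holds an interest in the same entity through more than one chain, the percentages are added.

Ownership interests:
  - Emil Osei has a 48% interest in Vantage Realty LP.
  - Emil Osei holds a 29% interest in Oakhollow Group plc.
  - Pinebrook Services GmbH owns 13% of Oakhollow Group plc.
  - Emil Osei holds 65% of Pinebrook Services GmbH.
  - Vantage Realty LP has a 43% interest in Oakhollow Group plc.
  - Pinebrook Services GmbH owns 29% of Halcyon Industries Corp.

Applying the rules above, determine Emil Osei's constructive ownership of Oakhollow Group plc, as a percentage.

Chain via Vantage Realty LP (R1): 48% × 43% = 20.64% of Oakhollow Group plc.
Chain via Pinebrook Services GmbH (R1): 65% × 13% = 8.45% of Oakhollow Group plc.
Direct interest in Oakhollow Group plc: 29%.
Aggregating (R2): 20.64% + 8.45% + 29% = 58.09%.

58.09%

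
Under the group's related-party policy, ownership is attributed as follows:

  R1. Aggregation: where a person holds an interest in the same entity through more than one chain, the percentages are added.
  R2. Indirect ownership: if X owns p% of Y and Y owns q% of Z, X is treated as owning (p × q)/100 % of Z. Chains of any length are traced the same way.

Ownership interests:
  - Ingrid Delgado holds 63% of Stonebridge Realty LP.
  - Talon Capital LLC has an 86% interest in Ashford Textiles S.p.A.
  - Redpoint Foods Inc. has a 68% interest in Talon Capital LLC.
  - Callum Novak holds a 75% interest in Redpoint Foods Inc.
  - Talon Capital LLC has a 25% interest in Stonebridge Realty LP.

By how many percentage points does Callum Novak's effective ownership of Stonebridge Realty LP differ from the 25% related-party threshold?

12.25

Chain via Redpoint Foods Inc. → Talon Capital LLC (R2): 75% × 68% × 25% = 12.75% of Stonebridge Realty LP.
12.75% falls short of the 25% threshold by 12.25 percentage points.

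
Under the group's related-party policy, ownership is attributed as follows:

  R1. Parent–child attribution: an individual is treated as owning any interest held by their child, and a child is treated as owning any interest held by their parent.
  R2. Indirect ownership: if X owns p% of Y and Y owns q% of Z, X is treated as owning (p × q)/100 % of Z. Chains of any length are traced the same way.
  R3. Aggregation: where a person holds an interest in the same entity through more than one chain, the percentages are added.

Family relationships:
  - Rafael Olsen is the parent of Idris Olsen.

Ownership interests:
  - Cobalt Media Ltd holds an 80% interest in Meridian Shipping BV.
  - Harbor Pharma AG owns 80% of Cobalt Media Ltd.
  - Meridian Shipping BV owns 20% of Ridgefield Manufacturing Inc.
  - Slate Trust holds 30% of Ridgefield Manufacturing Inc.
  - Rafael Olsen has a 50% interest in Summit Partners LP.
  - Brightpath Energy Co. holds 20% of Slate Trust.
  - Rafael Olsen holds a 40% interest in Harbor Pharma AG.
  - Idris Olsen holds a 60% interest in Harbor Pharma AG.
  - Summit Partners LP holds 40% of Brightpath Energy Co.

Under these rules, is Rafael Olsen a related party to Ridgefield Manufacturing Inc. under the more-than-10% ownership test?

By parent–child attribution (R1), Rafael Olsen is treated as also owning Idris Olsen's interest in Harbor Pharma AG, giving 40% + 60% = 100%.
Chain via Harbor Pharma AG → Cobalt Media Ltd → Meridian Shipping BV (R2): 100% × 80% × 80% × 20% = 12.8% of Ridgefield Manufacturing Inc.
Chain via Summit Partners LP → Brightpath Energy Co. → Slate Trust (R2): 50% × 40% × 20% × 30% = 1.2% of Ridgefield Manufacturing Inc.
Aggregating (R3): 12.8% + 1.2% = 14%.
14% exceeds the 10% threshold, so Rafael is a related party to Ridgefield Manufacturing Inc.

Yes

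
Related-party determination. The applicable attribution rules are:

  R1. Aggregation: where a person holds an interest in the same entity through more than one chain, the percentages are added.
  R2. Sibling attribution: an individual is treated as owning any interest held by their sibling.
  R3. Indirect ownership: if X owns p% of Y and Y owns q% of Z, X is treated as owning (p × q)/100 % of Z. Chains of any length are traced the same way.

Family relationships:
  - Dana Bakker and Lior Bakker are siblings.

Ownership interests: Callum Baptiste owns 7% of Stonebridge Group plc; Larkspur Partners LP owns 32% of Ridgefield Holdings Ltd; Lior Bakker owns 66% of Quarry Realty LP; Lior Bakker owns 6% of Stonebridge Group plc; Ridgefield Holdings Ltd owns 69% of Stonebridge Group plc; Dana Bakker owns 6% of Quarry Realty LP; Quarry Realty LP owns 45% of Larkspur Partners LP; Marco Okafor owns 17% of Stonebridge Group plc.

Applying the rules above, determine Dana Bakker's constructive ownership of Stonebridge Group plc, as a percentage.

13.15392%

By sibling attribution (R2), Dana Bakker is treated as also owning Lior Bakker's interest in Quarry Realty LP, giving 6% + 66% = 72%.
By sibling attribution (R2), Dana Bakker is treated as owning Lior Bakker's 6% interest in Stonebridge Group plc.
Chain via Quarry Realty LP → Larkspur Partners LP → Ridgefield Holdings Ltd (R3): 72% × 45% × 32% × 69% = 7.15392% of Stonebridge Group plc.
Direct interest in Stonebridge Group plc: 6%.
Aggregating (R1): 7.15392% + 6% = 13.15392%.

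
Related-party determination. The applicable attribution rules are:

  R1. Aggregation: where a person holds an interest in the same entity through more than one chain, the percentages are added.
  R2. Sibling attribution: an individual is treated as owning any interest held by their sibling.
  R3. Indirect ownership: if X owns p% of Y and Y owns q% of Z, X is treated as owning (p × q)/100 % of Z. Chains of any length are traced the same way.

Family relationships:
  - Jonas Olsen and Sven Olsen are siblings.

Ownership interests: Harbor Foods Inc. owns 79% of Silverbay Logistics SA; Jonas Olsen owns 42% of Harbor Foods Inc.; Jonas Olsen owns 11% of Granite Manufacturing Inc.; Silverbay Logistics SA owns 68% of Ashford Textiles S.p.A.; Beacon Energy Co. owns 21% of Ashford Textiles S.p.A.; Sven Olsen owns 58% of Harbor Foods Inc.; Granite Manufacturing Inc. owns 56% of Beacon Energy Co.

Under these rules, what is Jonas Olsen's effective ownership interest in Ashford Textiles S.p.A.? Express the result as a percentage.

55.0136%

By sibling attribution (R2), Jonas Olsen is treated as also owning Sven Olsen's interest in Harbor Foods Inc, giving 42% + 58% = 100%.
Chain via Harbor Foods Inc. → Silverbay Logistics SA (R3): 100% × 79% × 68% = 53.72% of Ashford Textiles S.p.A.
Chain via Granite Manufacturing Inc. → Beacon Energy Co. (R3): 11% × 56% × 21% = 1.2936% of Ashford Textiles S.p.A.
Aggregating (R1): 53.72% + 1.2936% = 55.0136%.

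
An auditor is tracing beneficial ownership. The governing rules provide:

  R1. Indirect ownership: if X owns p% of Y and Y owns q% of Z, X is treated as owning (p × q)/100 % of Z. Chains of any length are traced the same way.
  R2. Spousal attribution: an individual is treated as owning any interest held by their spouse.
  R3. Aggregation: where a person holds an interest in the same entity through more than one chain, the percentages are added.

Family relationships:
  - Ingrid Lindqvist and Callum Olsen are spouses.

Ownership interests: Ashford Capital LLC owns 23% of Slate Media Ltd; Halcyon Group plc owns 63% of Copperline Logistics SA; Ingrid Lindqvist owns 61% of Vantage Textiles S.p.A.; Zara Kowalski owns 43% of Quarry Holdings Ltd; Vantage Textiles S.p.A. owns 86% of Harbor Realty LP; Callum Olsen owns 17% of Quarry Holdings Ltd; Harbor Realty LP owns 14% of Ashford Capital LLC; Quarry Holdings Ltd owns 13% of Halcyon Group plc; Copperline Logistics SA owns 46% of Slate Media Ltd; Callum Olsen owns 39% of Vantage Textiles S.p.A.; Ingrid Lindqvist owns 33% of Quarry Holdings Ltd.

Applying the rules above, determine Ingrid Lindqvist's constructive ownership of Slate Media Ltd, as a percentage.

4.6529%

By spousal attribution (R2), Ingrid Lindqvist is treated as also owning Callum Olsen's interest in Quarry Holdings Ltd, giving 33% + 17% = 50%.
By spousal attribution (R2), Ingrid Lindqvist is treated as also owning Callum Olsen's interest in Vantage Textiles S.p.A, giving 61% + 39% = 100%.
Chain via Quarry Holdings Ltd → Halcyon Group plc → Copperline Logistics SA (R1): 50% × 13% × 63% × 46% = 1.8837% of Slate Media Ltd.
Chain via Vantage Textiles S.p.A. → Harbor Realty LP → Ashford Capital LLC (R1): 100% × 86% × 14% × 23% = 2.7692% of Slate Media Ltd.
Aggregating (R3): 1.8837% + 2.7692% = 4.6529%.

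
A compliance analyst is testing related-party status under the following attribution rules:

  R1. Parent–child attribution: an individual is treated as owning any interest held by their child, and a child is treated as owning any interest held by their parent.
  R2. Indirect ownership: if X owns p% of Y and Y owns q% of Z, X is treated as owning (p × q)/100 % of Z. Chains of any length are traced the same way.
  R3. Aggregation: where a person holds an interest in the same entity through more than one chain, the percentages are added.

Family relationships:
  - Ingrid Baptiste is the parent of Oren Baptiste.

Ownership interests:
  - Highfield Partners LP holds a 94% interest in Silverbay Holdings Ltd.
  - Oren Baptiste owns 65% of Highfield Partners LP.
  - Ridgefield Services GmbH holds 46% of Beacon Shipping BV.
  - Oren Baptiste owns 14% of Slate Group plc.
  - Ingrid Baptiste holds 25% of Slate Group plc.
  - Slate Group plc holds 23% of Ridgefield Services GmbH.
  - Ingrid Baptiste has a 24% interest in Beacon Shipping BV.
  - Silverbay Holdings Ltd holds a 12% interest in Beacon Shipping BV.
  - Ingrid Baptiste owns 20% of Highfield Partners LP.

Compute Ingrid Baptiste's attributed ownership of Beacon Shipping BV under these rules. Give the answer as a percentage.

37.7142%

By parent–child attribution (R1), Ingrid Baptiste is treated as also owning Oren Baptiste's interest in Highfield Partners LP, giving 20% + 65% = 85%.
By parent–child attribution (R1), Ingrid Baptiste is treated as also owning Oren Baptiste's interest in Slate Group plc, giving 25% + 14% = 39%.
Chain via Highfield Partners LP → Silverbay Holdings Ltd (R2): 85% × 94% × 12% = 9.588% of Beacon Shipping BV.
Chain via Slate Group plc → Ridgefield Services GmbH (R2): 39% × 23% × 46% = 4.1262% of Beacon Shipping BV.
Direct interest in Beacon Shipping BV: 24%.
Aggregating (R3): 9.588% + 4.1262% + 24% = 37.7142%.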